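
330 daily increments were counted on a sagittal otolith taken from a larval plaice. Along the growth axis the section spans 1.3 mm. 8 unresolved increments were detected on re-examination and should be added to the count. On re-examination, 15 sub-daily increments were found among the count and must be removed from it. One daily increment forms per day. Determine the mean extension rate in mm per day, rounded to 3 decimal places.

0.004 mm per day

Correcting the raw count gives 330 − 15 + 8 = 323 true daily increments.
1.3 mm over 323 days gives 1.3 / 323 ≈ 0.004 mm per day.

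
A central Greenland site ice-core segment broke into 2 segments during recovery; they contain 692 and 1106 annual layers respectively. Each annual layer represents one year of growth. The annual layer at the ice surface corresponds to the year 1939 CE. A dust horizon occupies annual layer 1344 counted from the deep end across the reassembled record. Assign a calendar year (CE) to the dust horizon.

Total annual layers = 692 + 1106 = 1798.
1798 − 1344 = 454 annual layers lie beyond the dust horizon toward the ice surface.
The annual layer at the ice surface is 1939 CE, so the dust horizon dates to 1939 − 454 = 1485 CE.

1485 CE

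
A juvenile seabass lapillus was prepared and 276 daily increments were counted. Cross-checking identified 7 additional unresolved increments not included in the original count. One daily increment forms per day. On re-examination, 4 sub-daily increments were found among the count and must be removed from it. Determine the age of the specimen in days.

True daily increment count = 276 − 4 + 7 = 279.
At one daily increment per day, that is 279 days.

279 days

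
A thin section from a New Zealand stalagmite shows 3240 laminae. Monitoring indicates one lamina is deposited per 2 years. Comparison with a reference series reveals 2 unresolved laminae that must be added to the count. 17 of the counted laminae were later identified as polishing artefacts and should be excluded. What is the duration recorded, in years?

6450 years

Correcting the raw count gives 3240 − 17 + 2 = 3225 true laminae.
Multiplying by 2 years per lamina: 3225 × 2 = 6450 years.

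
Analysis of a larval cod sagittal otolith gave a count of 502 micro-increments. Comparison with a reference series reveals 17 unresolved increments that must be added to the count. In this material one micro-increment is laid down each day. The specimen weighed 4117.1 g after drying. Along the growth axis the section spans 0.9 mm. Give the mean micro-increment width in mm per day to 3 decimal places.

True micro-increment count = 502 + 17 = 519.
0.9 mm over 519 days gives 0.9 / 519 ≈ 0.002 mm per day.

0.002 mm per day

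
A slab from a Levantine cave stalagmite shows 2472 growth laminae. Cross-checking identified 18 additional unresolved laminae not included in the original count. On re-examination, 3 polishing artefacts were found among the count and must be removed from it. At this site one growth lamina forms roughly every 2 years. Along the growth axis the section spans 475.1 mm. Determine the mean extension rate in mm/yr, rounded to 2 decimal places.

0.10 mm/yr

Correcting the raw count gives 2472 − 3 + 18 = 2487 true growth laminae.
2487 growth laminae at 2 years each span 2487 × 2 = 4974 years.
475.1 mm over 4974 years gives 475.1 / 4974 ≈ 0.10 mm/yr.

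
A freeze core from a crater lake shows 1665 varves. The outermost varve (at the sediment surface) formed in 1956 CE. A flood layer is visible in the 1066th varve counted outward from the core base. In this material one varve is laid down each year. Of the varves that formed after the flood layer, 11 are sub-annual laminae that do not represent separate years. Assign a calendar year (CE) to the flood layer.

The flood layer sits at varve 1066 from the core base, so 1665 − 1066 = 599 varves formed after it.
Excluding 11 false varves: 599 − 11 = 588.
The varve at the sediment surface is 1956 CE, so the flood layer dates to 1956 − 588 = 1368 CE.

1368 CE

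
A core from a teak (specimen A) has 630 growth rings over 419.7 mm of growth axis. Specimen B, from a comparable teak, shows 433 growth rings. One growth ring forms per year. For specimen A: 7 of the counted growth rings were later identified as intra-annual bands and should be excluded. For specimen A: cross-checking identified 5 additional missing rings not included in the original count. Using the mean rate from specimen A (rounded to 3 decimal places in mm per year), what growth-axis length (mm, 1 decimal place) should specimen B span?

Specimen A: true growth ring count = 630 − 7 + 5 = 628.
A: Mean rate = 419.7 mm / 628 years ≈ 0.668 mm/year.
B's length ≈ 0.668 × 433 = 289.2 mm.

289.2 mm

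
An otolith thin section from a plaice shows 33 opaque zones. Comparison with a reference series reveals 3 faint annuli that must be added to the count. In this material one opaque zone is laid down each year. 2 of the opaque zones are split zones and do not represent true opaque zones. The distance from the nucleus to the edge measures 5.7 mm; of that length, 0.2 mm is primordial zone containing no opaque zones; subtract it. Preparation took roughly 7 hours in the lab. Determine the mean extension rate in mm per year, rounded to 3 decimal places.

Correcting the raw count gives 33 − 2 + 3 = 34 true opaque zones.
Removing the 0.2 mm offcut leaves 5.7 − 0.2 = 5.5 mm.
Extension rate ≈ 5.5 / 34 = 0.162 mm per year.

0.162 mm per year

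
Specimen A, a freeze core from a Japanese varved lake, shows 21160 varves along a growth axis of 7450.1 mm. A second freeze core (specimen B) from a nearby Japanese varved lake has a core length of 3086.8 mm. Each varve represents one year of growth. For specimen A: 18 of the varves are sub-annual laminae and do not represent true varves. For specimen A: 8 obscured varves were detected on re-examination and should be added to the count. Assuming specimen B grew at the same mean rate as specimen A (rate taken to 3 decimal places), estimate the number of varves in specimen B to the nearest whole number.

Specimen A: adjusted count: 21160 − 18 + 8 = 21150 varves.
A: Mean rate = 7450.1 mm / 21150 years ≈ 0.352 mm/year.
For B, 3086.8 / 0.352 = 8769.32 years ≈ 8769 varves.

8769 varves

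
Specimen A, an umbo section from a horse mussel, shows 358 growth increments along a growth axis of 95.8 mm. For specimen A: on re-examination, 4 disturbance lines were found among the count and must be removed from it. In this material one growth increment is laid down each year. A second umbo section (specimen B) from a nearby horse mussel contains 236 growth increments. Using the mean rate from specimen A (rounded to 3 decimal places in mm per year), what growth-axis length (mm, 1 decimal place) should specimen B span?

Specimen A: true growth increment count = 358 − 4 = 354.
A: Extension rate ≈ 95.8 / 354 = 0.271 mm/year.
Length of B = 0.271 × 236 = 64.0 mm.

64.0 mm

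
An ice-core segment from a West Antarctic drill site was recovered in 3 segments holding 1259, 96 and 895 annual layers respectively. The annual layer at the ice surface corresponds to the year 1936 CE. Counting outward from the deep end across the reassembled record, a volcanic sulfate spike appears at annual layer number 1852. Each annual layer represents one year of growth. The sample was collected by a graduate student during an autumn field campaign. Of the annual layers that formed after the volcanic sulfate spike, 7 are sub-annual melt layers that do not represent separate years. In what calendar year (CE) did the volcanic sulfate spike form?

1545 CE

Total annual layers = 1259 + 96 + 895 = 2250.
2250 − 1852 = 398 annual layers lie beyond the volcanic sulfate spike toward the ice surface.
Excluding 7 false annual layers: 398 − 7 = 391.
1936 − 391 = 1545 CE.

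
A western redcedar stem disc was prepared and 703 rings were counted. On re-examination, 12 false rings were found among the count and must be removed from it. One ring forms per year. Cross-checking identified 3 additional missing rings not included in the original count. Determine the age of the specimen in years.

True ring count = 703 − 12 + 3 = 694.
One ring per year makes the duration 694 years.

694 years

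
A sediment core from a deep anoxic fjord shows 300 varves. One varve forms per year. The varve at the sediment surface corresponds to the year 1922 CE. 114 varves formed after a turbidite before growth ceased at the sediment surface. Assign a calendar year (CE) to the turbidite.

1808 CE

There are 114 varves younger than the turbidite.
Counting back 114 years from 1922 CE places the turbidite in 1922 − 114 = 1808 CE.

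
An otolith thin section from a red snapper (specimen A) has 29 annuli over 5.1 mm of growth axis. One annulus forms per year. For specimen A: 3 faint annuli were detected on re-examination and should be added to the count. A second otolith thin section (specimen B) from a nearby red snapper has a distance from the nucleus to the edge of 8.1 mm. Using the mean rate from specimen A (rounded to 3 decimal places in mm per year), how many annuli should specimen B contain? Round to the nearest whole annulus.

51 annuli

Specimen A: true annulus count = 29 + 3 = 32.
A: 5.1 mm over 32 years gives 5.1 / 32 ≈ 0.159 mm per year.
B spans 8.1 / 0.159 = 50.94 years ≈ 51 annuli.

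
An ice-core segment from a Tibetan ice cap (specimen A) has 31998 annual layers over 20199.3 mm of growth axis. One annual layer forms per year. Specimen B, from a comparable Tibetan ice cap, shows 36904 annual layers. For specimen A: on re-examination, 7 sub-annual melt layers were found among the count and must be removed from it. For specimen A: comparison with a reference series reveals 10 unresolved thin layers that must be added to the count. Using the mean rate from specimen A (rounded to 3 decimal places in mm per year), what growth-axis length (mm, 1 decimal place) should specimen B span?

23286.4 mm

Specimen A: adjusted count: 31998 − 7 + 10 = 32001 annual layers.
A: Extension rate ≈ 20199.3 / 32001 = 0.631 mm/yr.
Length of B = 0.631 × 36904 = 23286.4 mm.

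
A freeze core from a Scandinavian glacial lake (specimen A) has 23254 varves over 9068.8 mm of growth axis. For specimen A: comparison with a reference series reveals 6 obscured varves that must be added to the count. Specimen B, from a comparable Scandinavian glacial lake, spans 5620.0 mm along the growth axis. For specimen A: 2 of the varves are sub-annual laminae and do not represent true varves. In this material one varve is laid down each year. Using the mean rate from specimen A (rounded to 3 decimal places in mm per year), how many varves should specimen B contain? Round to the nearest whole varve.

14410 varves

Specimen A: true varve count = 23254 − 2 + 6 = 23258.
A: Extension rate ≈ 9068.8 / 23258 = 0.390 mm/yr.
Specimen B: 5620.0 mm / 0.390 mm per year = 14410.26 years ≈ 14410 varves.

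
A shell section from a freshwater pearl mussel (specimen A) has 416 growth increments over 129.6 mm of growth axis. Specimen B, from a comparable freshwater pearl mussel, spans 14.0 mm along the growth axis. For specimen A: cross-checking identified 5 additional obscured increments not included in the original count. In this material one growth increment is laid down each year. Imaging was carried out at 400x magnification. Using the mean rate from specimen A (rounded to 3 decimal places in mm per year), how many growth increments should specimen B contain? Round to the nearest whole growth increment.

45 growth increments

Specimen A: after corrections the count is 416 + 5 = 421 growth increments.
A: 129.6 mm over 421 years gives 129.6 / 421 ≈ 0.308 mm/yr.
B spans 14.0 / 0.308 = 45.45 years ≈ 45 growth increments.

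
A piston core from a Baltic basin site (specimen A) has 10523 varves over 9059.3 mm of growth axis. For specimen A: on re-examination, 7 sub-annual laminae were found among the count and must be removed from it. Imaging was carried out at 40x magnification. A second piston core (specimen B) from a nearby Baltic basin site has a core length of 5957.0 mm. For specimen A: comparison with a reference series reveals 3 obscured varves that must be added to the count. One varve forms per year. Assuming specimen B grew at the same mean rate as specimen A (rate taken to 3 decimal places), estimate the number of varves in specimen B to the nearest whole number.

6919 varves

Specimen A: true varve count = 10523 − 7 + 3 = 10519.
A: 9059.3 mm over 10519 years gives 9059.3 / 10519 ≈ 0.861 mm per year.
B spans 5957.0 / 0.861 = 6918.70 years ≈ 6919 varves.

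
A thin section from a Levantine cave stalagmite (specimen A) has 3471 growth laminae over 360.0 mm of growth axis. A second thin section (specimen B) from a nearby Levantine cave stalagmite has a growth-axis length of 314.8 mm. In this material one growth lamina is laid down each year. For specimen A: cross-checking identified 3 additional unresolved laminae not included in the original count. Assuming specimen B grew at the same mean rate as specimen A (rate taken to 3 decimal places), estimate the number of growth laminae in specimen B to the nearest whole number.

Specimen A: correcting the raw count gives 3471 + 3 = 3474 true growth laminae.
A: Mean rate = 360.0 mm / 3474 years ≈ 0.104 mm/year.
B spans 314.8 / 0.104 = 3026.92 years ≈ 3027 growth laminae.

3027 growth laminae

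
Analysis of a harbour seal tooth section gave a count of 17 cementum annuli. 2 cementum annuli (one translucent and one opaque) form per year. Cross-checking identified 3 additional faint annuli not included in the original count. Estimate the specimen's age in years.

10 years

Correcting the raw count gives 17 + 3 = 20 true cementum annuli.
Dividing by 2 cementum annuli per year: 20 / 2 = 10 years.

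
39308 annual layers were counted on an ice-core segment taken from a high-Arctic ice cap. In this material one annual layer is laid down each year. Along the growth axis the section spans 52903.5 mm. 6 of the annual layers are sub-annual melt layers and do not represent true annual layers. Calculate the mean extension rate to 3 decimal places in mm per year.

1.346 mm per year

Correcting the raw count gives 39308 − 6 = 39302 true annual layers.
52903.5 mm over 39302 years gives 52903.5 / 39302 ≈ 1.346 mm per year.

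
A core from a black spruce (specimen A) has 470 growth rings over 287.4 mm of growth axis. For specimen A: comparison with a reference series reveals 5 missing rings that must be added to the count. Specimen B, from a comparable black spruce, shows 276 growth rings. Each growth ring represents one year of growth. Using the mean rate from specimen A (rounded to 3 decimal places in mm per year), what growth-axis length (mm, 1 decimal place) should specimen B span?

167.0 mm

Specimen A: adjusted count: 470 + 5 = 475 growth rings.
A: 287.4 mm over 475 years gives 287.4 / 475 ≈ 0.605 mm/year.
Length of B = 0.605 × 276 = 167.0 mm.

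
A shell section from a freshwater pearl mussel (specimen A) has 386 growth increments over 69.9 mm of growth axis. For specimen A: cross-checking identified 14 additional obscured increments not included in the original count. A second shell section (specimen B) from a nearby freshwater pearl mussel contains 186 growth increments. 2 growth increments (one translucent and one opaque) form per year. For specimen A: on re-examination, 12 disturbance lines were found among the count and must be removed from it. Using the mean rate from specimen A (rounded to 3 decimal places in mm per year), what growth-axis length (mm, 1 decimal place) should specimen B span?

Specimen A: adjusted count: 386 − 12 + 14 = 388 growth increments.
Specimen A: with 2 growth increments per year, 388 / 2 = 194 years.
A: 69.9 mm over 194 years gives 69.9 / 194 ≈ 0.360 mm/yr.
Specimen B: 186 growth increments at 2 per year is 186 / 2 = 93 years. Length of B = 0.360 × 93 = 33.5 mm.

33.5 mm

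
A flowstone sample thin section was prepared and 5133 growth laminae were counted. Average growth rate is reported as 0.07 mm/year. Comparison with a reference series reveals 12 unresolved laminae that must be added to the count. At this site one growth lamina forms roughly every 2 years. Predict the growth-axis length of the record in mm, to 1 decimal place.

720.3 mm

Adjusted count: 5133 + 12 = 5145 growth laminae.
Multiplying by 2 years per growth lamina: 5145 × 2 = 10290 years.
10290 years at 0.07 mm/year gives 0.07 × 10290 = 720.3 mm.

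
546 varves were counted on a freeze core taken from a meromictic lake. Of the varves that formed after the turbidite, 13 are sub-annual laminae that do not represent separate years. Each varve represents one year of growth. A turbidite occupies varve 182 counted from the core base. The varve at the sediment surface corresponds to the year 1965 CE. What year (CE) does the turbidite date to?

The turbidite sits at varve 182 from the core base, so 546 − 182 = 364 varves formed after it.
Excluding 13 false varves: 364 − 13 = 351.
Counting back 351 years from 1965 CE places the turbidite in 1965 − 351 = 1614 CE.

1614 CE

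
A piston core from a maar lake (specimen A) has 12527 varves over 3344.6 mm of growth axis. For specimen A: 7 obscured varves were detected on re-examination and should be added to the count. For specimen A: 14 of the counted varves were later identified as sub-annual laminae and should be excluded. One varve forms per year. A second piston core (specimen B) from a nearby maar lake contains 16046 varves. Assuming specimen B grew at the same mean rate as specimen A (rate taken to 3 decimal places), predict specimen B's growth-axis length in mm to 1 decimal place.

Specimen A: true varve count = 12527 − 14 + 7 = 12520.
A: Mean rate = 3344.6 mm / 12520 years ≈ 0.267 mm/year.
B's length ≈ 0.267 × 16046 = 4284.3 mm.

4284.3 mm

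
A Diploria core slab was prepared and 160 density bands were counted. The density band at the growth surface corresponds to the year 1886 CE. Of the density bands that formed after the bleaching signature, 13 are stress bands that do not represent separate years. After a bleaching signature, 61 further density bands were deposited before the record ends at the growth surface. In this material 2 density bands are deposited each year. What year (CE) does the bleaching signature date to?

61 density bands formed after the bleaching signature.
Removing the 13 false density bands leaves 61 − 13 = 48 true density bands beyond the bleaching signature.
Dividing by 2 density bands per year: 48 / 2 = 24 years.
Counting back 24 years from 1886 CE places the bleaching signature in 1886 − 24 = 1862 CE.

1862 CE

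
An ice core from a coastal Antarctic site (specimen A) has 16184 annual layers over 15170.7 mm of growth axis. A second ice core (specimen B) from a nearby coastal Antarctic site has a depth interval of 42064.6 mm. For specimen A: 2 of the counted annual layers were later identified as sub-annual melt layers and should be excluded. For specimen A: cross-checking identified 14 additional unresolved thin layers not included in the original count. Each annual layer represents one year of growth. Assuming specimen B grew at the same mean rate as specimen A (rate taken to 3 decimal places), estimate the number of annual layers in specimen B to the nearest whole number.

Specimen A: adjusted count: 16184 − 2 + 14 = 16196 annual layers.
A: 15170.7 mm over 16196 years gives 15170.7 / 16196 ≈ 0.937 mm per year.
B spans 42064.6 / 0.937 = 44892.85 years ≈ 44893 annual layers.

44893 annual layers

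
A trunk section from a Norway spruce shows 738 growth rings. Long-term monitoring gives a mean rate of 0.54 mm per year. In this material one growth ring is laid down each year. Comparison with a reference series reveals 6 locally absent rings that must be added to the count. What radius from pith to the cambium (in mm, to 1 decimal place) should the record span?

Adjusted count: 738 + 6 = 744 growth rings.
744 years at 0.54 mm/year gives 0.54 × 744 = 401.8 mm.

401.8 mm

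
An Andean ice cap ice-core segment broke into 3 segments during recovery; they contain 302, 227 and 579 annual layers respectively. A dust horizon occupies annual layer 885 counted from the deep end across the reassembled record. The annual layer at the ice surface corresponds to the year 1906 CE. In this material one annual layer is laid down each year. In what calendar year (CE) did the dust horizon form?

1683 CE

Total annual layers = 302 + 227 + 579 = 1108.
1108 − 885 = 223 annual layers lie beyond the dust horizon toward the ice surface.
1906 − 223 = 1683 CE.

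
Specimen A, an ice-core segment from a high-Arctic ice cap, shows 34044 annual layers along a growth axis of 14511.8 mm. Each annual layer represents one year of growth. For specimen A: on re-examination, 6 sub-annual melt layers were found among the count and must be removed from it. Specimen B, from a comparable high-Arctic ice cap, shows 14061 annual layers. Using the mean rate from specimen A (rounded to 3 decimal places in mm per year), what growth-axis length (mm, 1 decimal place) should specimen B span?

5990.0 mm

Specimen A: after corrections the count is 34044 − 6 = 34038 annual layers.
A: Extension rate ≈ 14511.8 / 34038 = 0.426 mm per year.
Length of B = 0.426 × 14061 = 5990.0 mm.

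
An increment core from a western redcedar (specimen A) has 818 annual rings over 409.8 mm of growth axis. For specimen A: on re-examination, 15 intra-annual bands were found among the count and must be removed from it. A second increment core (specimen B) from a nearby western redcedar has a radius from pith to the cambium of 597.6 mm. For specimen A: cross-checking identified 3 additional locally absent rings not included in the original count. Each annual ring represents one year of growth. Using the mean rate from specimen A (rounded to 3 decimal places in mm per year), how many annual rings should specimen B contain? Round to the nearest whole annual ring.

1176 annual rings

Specimen A: after corrections the count is 818 − 15 + 3 = 806 annual rings.
A: 409.8 mm over 806 years gives 409.8 / 806 ≈ 0.508 mm/yr.
Specimen B: 597.6 mm / 0.508 mm per year = 1176.38 years ≈ 1176 annual rings.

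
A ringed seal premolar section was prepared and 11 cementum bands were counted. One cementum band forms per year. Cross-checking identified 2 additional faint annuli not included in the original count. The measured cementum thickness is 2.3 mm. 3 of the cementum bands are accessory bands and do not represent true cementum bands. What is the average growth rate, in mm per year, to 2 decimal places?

Correcting the raw count gives 11 − 3 + 2 = 10 true cementum bands.
2.3 mm over 10 years gives 2.3 / 10 ≈ 0.23 mm per year.

0.23 mm per year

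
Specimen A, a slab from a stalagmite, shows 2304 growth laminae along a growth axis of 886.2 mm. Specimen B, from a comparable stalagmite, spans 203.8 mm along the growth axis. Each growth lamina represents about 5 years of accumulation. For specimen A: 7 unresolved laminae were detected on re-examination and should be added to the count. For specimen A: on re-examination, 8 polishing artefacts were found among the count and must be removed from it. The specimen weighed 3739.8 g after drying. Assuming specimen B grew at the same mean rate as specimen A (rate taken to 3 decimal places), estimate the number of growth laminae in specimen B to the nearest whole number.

529 growth laminae

Specimen A: after corrections the count is 2304 − 8 + 7 = 2303 growth laminae.
Specimen A: at 5 years per growth lamina, 2303 × 5 = 11515 years.
A: Extension rate ≈ 886.2 / 11515 = 0.077 mm per year.
Specimen B: 203.8 mm / 0.077 mm per year = 2646.75 years; at 5 years per growth lamina that is 2646.75 / 5 ≈ 529 growth laminae.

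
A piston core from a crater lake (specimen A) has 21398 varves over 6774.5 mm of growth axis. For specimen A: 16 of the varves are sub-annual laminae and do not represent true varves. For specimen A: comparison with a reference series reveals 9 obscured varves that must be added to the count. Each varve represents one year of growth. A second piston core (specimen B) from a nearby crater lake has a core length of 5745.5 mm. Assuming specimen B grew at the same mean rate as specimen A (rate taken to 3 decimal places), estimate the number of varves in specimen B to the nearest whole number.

Specimen A: adjusted count: 21398 − 16 + 9 = 21391 varves.
A: Extension rate ≈ 6774.5 / 21391 = 0.317 mm per year.
For B, 5745.5 / 0.317 = 18124.61 years ≈ 18125 varves.

18125 varves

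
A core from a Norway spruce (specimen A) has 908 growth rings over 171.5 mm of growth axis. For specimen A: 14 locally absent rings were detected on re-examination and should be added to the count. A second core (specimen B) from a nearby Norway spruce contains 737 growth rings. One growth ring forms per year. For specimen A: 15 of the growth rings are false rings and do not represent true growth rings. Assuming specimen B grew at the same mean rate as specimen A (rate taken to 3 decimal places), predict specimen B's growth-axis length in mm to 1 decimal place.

Specimen A: true growth ring count = 908 − 15 + 14 = 907.
A: Extension rate ≈ 171.5 / 907 = 0.189 mm per year.
For B, 0.189 mm/year × 737 years = 139.3 mm.

139.3 mm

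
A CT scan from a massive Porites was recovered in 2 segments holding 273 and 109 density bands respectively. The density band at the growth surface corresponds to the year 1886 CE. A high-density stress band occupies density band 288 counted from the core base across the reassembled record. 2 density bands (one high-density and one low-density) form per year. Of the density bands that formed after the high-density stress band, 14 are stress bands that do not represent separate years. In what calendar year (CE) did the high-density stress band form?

Total density bands = 273 + 109 = 382.
382 − 288 = 94 density bands lie beyond the high-density stress band toward the growth surface.
94 − 14 false = 80 true density bands after the high-density stress band.
Dividing by 2 density bands per year: 80 / 2 = 40 years.
Counting back 40 years from 1886 CE places the high-density stress band in 1886 − 40 = 1846 CE.

1846 CE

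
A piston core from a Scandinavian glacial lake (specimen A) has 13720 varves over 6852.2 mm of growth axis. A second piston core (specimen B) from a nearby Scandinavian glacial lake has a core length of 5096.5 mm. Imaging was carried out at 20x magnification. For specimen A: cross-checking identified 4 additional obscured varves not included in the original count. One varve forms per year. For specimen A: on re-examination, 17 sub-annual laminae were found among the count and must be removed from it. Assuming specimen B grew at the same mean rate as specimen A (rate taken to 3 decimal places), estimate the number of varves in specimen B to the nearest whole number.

10193 varves

Specimen A: correcting the raw count gives 13720 − 17 + 4 = 13707 true varves.
A: Extension rate ≈ 6852.2 / 13707 = 0.500 mm/yr.
B spans 5096.5 / 0.500 = 10193.00 years ≈ 10193 varves.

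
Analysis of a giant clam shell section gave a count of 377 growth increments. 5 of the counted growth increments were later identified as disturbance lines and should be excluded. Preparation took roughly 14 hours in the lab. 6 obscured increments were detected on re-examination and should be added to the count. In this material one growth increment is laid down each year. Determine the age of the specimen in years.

378 yr

After corrections the count is 377 − 5 + 6 = 378 growth increments.
One growth increment per year makes the duration 378 years.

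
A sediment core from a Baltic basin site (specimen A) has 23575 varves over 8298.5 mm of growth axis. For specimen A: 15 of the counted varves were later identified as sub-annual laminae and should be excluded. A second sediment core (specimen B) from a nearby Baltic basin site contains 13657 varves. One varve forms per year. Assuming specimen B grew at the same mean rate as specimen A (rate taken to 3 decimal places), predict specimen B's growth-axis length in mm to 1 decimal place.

4807.3 mm

Specimen A: correcting the raw count gives 23575 − 15 = 23560 true varves.
A: Mean rate = 8298.5 mm / 23560 years ≈ 0.352 mm/year.
B's length ≈ 0.352 × 13657 = 4807.3 mm.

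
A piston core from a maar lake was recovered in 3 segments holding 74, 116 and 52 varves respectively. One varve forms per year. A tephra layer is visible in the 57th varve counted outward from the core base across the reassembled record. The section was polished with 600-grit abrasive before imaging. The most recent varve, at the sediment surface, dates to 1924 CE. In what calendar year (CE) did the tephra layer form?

1739 CE

Total varves = 74 + 116 + 52 = 242.
The tephra layer sits at varve 57 from the core base, so 242 − 57 = 185 varves formed after it.
The varve at the sediment surface is 1924 CE, so the tephra layer dates to 1924 − 185 = 1739 CE.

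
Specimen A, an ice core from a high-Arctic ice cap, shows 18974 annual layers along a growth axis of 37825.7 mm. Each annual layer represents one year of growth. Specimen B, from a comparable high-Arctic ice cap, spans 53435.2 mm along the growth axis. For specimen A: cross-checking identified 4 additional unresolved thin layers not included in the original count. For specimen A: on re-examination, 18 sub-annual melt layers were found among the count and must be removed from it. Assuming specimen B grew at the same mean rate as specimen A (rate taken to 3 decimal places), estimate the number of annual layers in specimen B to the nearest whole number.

26785 annual layers

Specimen A: correcting the raw count gives 18974 − 18 + 4 = 18960 true annual layers.
A: Extension rate ≈ 37825.7 / 18960 = 1.995 mm/yr.
For B, 53435.2 / 1.995 = 26784.56 years ≈ 26785 annual layers.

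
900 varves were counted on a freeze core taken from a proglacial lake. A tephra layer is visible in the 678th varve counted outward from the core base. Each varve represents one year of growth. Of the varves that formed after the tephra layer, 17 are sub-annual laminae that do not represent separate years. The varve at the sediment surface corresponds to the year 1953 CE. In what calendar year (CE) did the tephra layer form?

1748 CE

The tephra layer sits at varve 678 from the core base, so 900 − 678 = 222 varves formed after it.
222 − 17 false = 205 true varves after the tephra layer.
Counting back 205 years from 1953 CE places the tephra layer in 1953 − 205 = 1748 CE.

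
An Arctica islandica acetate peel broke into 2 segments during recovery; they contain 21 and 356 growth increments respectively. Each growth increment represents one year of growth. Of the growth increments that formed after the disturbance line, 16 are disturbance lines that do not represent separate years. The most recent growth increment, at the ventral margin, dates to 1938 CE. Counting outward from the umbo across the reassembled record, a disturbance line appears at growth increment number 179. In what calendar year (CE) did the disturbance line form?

1756 CE

Total growth increments = 21 + 356 = 377.
Between growth increment 179 and the ventral margin there are 377 − 179 = 198 growth increments.
198 − 16 false = 182 true growth increments after the disturbance line.
The growth increment at the ventral margin is 1938 CE, so the disturbance line dates to 1938 − 182 = 1756 CE.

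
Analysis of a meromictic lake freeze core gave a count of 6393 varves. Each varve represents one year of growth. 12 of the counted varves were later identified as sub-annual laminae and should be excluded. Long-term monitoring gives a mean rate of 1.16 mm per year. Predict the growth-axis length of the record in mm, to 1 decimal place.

After corrections the count is 6393 − 12 = 6381 varves.
Length ≈ 1.16 × 6381 = 7402.0 mm.

7402.0 mm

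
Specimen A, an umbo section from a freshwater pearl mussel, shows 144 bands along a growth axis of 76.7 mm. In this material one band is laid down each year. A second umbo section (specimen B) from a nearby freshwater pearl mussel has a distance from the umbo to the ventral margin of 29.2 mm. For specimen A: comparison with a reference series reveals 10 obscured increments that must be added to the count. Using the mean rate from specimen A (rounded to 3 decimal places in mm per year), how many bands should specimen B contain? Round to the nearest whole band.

59 bands

Specimen A: after corrections the count is 144 + 10 = 154 bands.
A: Extension rate ≈ 76.7 / 154 = 0.498 mm/yr.
For B, 29.2 / 0.498 = 58.63 years ≈ 59 bands.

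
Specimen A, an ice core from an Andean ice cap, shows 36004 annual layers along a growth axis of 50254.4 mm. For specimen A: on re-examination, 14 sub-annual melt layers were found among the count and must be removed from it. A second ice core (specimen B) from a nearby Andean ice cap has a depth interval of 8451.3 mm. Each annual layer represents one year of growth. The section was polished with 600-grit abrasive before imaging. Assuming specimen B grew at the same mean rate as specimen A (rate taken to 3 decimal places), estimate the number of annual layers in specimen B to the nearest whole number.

Specimen A: true annual layer count = 36004 − 14 = 35990.
A: Extension rate ≈ 50254.4 / 35990 = 1.396 mm/year.
Specimen B: 8451.3 mm / 1.396 mm per year = 6053.94 years ≈ 6054 annual layers.

6054 annual layers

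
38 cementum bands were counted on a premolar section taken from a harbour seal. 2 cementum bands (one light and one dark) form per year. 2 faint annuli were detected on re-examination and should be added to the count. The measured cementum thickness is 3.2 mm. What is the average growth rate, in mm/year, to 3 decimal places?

Adjusted count: 38 + 2 = 40 cementum bands.
With 2 cementum bands per year, 40 / 2 = 20 years.
Extension rate ≈ 3.2 / 20 = 0.160 mm/year.

0.160 mm/year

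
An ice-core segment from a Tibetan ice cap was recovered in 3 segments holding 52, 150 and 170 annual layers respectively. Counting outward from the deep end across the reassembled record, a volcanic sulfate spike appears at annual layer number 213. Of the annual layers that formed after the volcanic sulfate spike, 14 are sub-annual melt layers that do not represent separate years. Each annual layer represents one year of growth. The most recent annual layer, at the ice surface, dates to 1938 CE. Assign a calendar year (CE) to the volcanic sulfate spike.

1793 CE

Total annual layers = 52 + 150 + 170 = 372.
The volcanic sulfate spike sits at annual layer 213 from the deep end, so 372 − 213 = 159 annual layers formed after it.
159 − 14 false = 145 true annual layers after the volcanic sulfate spike.
1938 − 145 = 1793 CE.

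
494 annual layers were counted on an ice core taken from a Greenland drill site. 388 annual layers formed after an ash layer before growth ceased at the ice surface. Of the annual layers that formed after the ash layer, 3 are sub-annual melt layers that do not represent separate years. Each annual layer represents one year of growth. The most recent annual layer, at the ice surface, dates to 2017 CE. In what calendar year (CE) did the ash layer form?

1632 CE

There are 388 annual layers younger than the ash layer.
Excluding 3 false annual layers: 388 − 3 = 385.
2017 − 385 = 1632 CE.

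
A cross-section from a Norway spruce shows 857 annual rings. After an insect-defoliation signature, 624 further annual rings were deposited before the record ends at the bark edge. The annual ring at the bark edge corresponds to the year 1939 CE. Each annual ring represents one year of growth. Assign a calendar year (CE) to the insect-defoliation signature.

1315 CE

There are 624 annual rings younger than the insect-defoliation signature.
The annual ring at the bark edge is 1939 CE, so the insect-defoliation signature dates to 1939 − 624 = 1315 CE.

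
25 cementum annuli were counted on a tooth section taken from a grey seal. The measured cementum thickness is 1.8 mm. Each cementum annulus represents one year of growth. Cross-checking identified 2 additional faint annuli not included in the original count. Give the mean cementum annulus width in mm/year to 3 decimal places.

0.067 mm/year

Adjusted count: 25 + 2 = 27 cementum annuli.
Extension rate ≈ 1.8 / 27 = 0.067 mm/year.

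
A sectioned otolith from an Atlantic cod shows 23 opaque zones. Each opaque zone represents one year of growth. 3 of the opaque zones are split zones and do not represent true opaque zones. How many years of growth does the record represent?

20 yr

True opaque zone count = 23 − 3 = 20.
At one opaque zone per year, that is 20 years.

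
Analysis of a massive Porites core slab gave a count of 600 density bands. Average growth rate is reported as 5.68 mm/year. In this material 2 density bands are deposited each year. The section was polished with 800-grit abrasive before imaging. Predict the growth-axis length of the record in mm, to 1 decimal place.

600 density bands at 2 per year is 600 / 2 = 300 years.
Length ≈ 5.68 × 300 = 1704.0 mm.

1704.0 mm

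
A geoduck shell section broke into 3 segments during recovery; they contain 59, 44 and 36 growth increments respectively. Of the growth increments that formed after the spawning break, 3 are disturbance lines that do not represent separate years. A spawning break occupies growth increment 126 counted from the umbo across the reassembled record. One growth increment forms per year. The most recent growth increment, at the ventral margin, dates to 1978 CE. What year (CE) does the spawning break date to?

Total growth increments = 59 + 44 + 36 = 139.
The spawning break sits at growth increment 126 from the umbo, so 139 − 126 = 13 growth increments formed after it.
Removing the 3 false growth increments leaves 13 − 3 = 10 true growth increments beyond the spawning break.
1978 − 10 = 1968 CE.

1968 CE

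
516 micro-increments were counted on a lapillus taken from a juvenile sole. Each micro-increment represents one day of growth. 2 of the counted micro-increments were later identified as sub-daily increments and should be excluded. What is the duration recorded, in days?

Adjusted count: 516 − 2 = 514 micro-increments.
At one micro-increment per day, that is 514 days.

514 d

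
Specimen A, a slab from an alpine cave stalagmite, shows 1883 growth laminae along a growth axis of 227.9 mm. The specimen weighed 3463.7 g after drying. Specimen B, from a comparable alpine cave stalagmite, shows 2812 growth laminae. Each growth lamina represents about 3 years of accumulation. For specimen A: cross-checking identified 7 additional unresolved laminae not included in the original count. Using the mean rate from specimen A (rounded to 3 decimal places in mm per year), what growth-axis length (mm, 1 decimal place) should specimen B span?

Specimen A: adjusted count: 1883 + 7 = 1890 growth laminae.
Specimen A: multiplying by 3 years per growth lamina: 1890 × 3 = 5670 years.
A: Mean rate = 227.9 mm / 5670 years ≈ 0.040 mm/yr.
Specimen B: 2812 growth laminae at 3 years each span 2812 × 3 = 8436 years. B's length ≈ 0.040 × 8436 = 337.4 mm.

337.4 mm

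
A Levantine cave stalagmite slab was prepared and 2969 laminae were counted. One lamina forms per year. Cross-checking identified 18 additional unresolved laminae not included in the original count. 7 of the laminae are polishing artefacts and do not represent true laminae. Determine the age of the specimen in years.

2980 yr

True lamina count = 2969 − 7 + 18 = 2980.
With a one-to-one lamina periodicity this is 2980 years.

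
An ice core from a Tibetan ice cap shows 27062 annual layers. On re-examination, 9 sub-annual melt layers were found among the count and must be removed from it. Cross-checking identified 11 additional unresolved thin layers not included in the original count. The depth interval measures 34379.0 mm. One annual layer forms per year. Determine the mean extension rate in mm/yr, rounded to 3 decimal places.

Adjusted count: 27062 − 9 + 11 = 27064 annual layers.
Extension rate ≈ 34379.0 / 27064 = 1.270 mm/yr.

1.270 mm/yr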